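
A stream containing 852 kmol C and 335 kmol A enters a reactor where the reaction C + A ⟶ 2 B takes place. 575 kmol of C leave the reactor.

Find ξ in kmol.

ξ = 277 kmol

For C: n = n₀ − 1ξ → 575 = 852 − 1ξ, giving ξ = 277 kmol.
Outlet amounts (n = n₀ + ν ξ):
  C: 852 − 1(277) = 575
  A: 335 − 1(277) = 58
  B: 0 + 2(277) = 554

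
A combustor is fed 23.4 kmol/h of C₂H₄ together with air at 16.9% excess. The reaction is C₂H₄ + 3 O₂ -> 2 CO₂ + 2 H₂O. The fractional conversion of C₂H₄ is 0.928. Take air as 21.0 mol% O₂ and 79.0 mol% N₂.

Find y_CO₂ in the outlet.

0.105

Stoichiometric O₂ = 3 × 23.4 = 70.2 kmol/h; O₂ fed = 70.2 × 1.169 = 82.06 kmol/h.
N₂ fed = 82.06 × 79/21 = 308.7 kmol/h.
Fuel reacted = 0.928 × 23.4 → ξ = 21.72 kmol/h.
Outlet (n = n₀ + ν ξ):
  C₂H₄: 23.4 − 1(21.72) = 1.685
  O₂: 82.06 − 3(21.72) = 16.92
  N₂: 308.7 (inert)
  CO₂: 0 + 2(21.72) = 43.43
  H₂O: 0 + 2(21.72) = 43.43
Total out = 414.2 kmol/h; y_CO₂ = 43.43 / 414.2 = 0.1049.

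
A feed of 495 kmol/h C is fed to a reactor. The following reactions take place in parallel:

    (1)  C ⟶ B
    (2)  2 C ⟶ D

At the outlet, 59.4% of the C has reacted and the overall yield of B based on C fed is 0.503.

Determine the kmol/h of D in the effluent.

22.5 kmol/h

Yield of B: 1ξ₁ / 495 = 0.503 → ξ₁ = 249 kmol/h.
Conversion of C: 1ξ₁ + 2ξ₂ = 0.594 × 495 = 294 → ξ₂ = 22.52 kmol/h.
Outlet amounts (n = n₀ + Σ ν·ξ):
  C: 495 − 1(249) − 2(22.52) = 201
  B: 0 + 1(249) = 249
  D: 0 + 1(22.52) = 22.52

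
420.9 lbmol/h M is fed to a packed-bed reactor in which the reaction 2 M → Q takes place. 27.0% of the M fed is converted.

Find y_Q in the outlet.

0.156

M reacted = 0.27 × 420.9 = 113.6 lbmol/h; ν_M = −2, so ξ = 113.6/2 = 56.82 lbmol/h.
Outlet amounts (n = n₀ + ν ξ):
  M: 420.9 − 2(56.82) = 307.3
  Q: 0 + 1(56.82) = 56.82
Total out = 364.1 lbmol/h; y_Q = 56.82 / 364.1 = 0.1561.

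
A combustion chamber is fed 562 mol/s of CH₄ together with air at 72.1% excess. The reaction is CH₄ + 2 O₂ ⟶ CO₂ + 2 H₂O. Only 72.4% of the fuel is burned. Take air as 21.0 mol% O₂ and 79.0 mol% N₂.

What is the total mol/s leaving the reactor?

9770 mol/s

Stoichiometric O₂ = 2 × 562 = 1124 mol/s; O₂ fed = 1124 × 1.721 = 1934 mol/s.
N₂ fed = 1934 × 79/21 = 7277 mol/s.
Fuel reacted = 0.724 × 562 → ξ = 406.9 mol/s.
Outlet (n = n₀ + ν ξ):
  CH₄: 562 − 1(406.9) = 155.1
  O₂: 1934 − 2(406.9) = 1121
  N₂: 7277 (inert)
  CO₂: 0 + 1(406.9) = 406.9
  H₂O: 0 + 2(406.9) = 813.8
Total out = 155.1 + 1121 + 7277 + 406.9 + 813.8 = 9773 mol/s.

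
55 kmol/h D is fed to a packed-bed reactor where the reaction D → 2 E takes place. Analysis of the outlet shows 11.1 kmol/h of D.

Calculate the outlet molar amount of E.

For D: n = n₀ − 1ξ → 11.1 = 55 − 1ξ, giving ξ = 43.9 kmol/h.
Outlet amounts (n = n₀ + ν ξ):
  D: 55 − 1(43.9) = 11.1
  E: 0 + 2(43.9) = 87.8

87.8 kmol/h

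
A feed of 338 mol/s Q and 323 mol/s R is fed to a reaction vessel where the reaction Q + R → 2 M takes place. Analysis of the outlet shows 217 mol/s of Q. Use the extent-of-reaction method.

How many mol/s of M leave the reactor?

For Q: n = n₀ − 1ξ → 217 = 338 − 1ξ, giving ξ = 121 mol/s.
Outlet amounts (n = n₀ + ν ξ):
  Q: 338 − 1(121) = 217
  R: 323 − 1(121) = 202
  M: 0 + 2(121) = 242

242 mol/s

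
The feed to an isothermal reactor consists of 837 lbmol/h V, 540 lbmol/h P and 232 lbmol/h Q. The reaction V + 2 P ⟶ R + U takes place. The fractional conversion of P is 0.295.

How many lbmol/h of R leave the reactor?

P reacted = 0.295 × 540 = 159.3 lbmol/h; ν_P = −2, so ξ = 159.3/2 = 79.65 lbmol/h.
Outlet amounts (n = n₀ + ν ξ):
  V: 837 − 1(79.65) = 757.4
  P: 540 − 2(79.65) = 380.7
  R: 0 + 1(79.65) = 79.65
  U: 0 + 1(79.65) = 79.65
  Q: 232 (inert)

79.6 lbmol/h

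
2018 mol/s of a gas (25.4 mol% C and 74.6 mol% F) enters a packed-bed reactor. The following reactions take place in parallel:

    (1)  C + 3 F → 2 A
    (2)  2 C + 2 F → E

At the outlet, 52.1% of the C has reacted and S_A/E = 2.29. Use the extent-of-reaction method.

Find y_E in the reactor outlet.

Conversion of C: C consumed = 0.521 × 512.6 = 267.1 mol/s = 1ξ₁ + 2ξ₂.
Selectivity: 2ξ₁ / (1ξ₂) = 2.29 → ξ₁ = 1.145 ξ₂.
Substitute: (1·1.145 + 2) ξ₂ = 267.1 → ξ₂ = 84.91 mol/s, ξ₁ = 97.22 mol/s.
Outlet amounts (n = n₀ + Σ ν·ξ):
  C: 512.6 − 1(97.22) − 2(84.91) = 245.5
  F: 1505 − 3(97.22) − 2(84.91) = 1044
  A: 0 + 2(97.22) = 194.4
  E: 0 + 1(84.91) = 84.91
Total out = 1569 mol/s; y_E = 84.91 / 1569 = 0.05413.

0.0541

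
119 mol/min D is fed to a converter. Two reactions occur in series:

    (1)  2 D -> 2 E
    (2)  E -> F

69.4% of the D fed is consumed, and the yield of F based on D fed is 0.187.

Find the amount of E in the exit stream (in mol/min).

60.3 mol/min

Conversion of D: D consumed = 2ξ₁ = 0.694 × 119 → ξ₁ = 41.29 mol/min.
Yield of F: 1ξ₂ / 119 = 0.187 → ξ₂ = 22.25 mol/min.
Outlet amounts (n = n₀ + Σ ν·ξ):
  D: 119 − 2(41.29) = 36.41
  E: 0 + 2(41.29) − 1(22.25) = 60.33
  F: 0 + 1(22.25) = 22.25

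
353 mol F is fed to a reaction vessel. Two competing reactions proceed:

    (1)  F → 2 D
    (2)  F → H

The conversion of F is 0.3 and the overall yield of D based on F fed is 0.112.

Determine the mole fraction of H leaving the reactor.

Yield of D: 2ξ₁ / 353 = 0.112 → ξ₁ = 19.77 mol.
Conversion of F: 1ξ₁ + 1ξ₂ = 0.3 × 353 = 105.9 → ξ₂ = 86.13 mol.
Outlet amounts (n = n₀ + Σ ν·ξ):
  F: 353 − 1(19.77) − 1(86.13) = 247.1
  D: 0 + 2(19.77) = 39.54
  H: 0 + 1(86.13) = 86.13
Total out = 372.8 mol; y_H = 86.13 / 372.8 = 0.2311.

0.231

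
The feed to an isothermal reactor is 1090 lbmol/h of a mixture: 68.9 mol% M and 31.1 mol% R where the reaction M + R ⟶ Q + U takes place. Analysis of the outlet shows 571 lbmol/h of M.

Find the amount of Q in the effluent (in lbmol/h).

180 lbmol/h

For M: n = n₀ − 1ξ → 571 = 751 − 1ξ, giving ξ = 180 lbmol/h.
Outlet amounts (n = n₀ + ν ξ):
  M: 751 − 1(180) = 571
  R: 339 − 1(180) = 159
  Q: 0 + 1(180) = 180
  U: 0 + 1(180) = 180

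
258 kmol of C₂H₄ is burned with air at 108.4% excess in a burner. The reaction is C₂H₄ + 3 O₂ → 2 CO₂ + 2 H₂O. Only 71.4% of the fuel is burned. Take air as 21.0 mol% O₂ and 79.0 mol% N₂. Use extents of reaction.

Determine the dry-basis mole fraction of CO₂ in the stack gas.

Stoichiometric O₂ = 3 × 258 = 774 kmol; O₂ fed = 774 × 2.084 = 1613 kmol.
N₂ fed = 1613 × 79/21 = 6068 kmol.
Fuel reacted = 0.714 × 258 → ξ = 184.2 kmol.
Outlet (n = n₀ + ν ξ):
  C₂H₄: 258 − 1(184.2) = 73.79
  O₂: 1613 − 3(184.2) = 1060
  N₂: 6068 (inert)
  CO₂: 0 + 2(184.2) = 368.4
  H₂O: 0 + 2(184.2) = 368.4
Dry total = 7571 kmol; y_CO₂ (dry) = 368.4 / 7571 = 0.04867.

0.0487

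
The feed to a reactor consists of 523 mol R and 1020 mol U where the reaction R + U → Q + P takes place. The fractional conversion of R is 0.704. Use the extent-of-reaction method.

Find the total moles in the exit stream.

R reacted = 0.704 × 523 = 368.2 mol; ν_R = −1, so ξ = 368.2/1 = 368.2 mol.
Outlet amounts (n = n₀ + ν ξ):
  R: 523 − 1(368.2) = 154.8
  U: 1020 − 1(368.2) = 651.8
  Q: 0 + 1(368.2) = 368.2
  P: 0 + 1(368.2) = 368.2
Total out = 154.8 + 651.8 + 368.2 + 368.2 = 1543 mol.

1540 mol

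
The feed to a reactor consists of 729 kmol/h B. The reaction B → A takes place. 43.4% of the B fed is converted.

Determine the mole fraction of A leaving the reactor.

B reacted = 0.434 × 729 = 316.4 kmol/h; ν_B = −1, so ξ = 316.4/1 = 316.4 kmol/h.
Outlet amounts (n = n₀ + ν ξ):
  B: 729 − 1(316.4) = 412.6
  A: 0 + 1(316.4) = 316.4
Total out = 729 kmol/h; y_A = 316.4 / 729 = 0.434.

0.434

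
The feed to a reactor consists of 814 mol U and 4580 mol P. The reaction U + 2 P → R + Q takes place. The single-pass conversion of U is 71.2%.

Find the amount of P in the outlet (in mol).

U reacted = 0.712 × 814 = 579.6 mol; ν_U = −1, so ξ = 579.6/1 = 579.6 mol.
Outlet amounts (n = n₀ + ν ξ):
  U: 814 − 1(579.6) = 234.4
  P: 4580 − 2(579.6) = 3421
  R: 0 + 1(579.6) = 579.6
  Q: 0 + 1(579.6) = 579.6

3420 mol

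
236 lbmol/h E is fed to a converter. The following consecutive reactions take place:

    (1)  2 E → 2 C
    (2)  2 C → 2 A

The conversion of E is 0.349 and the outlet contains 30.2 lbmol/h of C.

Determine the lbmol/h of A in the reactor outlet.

52.2 lbmol/h

Conversion of E: E consumed = 2ξ₁ = 0.349 × 236 → ξ₁ = 41.18 lbmol/h.
C balance: n_C = 0 + 2ξ₁ − 2ξ₂ = 30.2 → ξ₂ = (2·41.18 − 30.2)/2 = 26.08 lbmol/h.
Outlet amounts (n = n₀ + Σ ν·ξ):
  E: 236 − 2(41.18) = 153.6
  C: 0 + 2(41.18) − 2(26.08) = 30.2
  A: 0 + 2(26.08) = 52.16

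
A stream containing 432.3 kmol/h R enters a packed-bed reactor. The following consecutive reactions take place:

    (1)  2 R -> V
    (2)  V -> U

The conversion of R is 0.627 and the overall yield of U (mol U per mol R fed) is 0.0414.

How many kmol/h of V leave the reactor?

118 kmol/h

Conversion of R: R consumed = 2ξ₁ = 0.627 × 432.3 → ξ₁ = 135.5 kmol/h.
Yield of U: 1ξ₂ / 432.3 = 0.0414 → ξ₂ = 17.9 kmol/h.
Outlet amounts (n = n₀ + Σ ν·ξ):
  R: 432.3 − 2(135.5) = 161.2
  V: 0 + 1(135.5) − 1(17.9) = 117.6
  U: 0 + 1(17.9) = 17.9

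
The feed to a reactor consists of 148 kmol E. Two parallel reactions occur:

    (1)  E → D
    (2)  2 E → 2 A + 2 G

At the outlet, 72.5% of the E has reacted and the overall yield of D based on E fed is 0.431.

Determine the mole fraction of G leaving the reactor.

Yield of D: 1ξ₁ / 148 = 0.431 → ξ₁ = 63.79 kmol.
Conversion of E: 1ξ₁ + 2ξ₂ = 0.725 × 148 = 107.3 → ξ₂ = 21.76 kmol.
Outlet amounts (n = n₀ + Σ ν·ξ):
  E: 148 − 1(63.79) − 2(21.76) = 40.7
  D: 0 + 1(63.79) = 63.79
  A: 0 + 2(21.76) = 43.51
  G: 0 + 2(21.76) = 43.51
Total out = 191.5 kmol; y_G = 43.51 / 191.5 = 0.2272.

0.227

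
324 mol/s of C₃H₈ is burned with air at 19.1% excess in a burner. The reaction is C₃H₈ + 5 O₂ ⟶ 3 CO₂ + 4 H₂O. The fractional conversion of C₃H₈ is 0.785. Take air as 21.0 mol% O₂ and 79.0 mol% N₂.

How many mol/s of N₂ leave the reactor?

Stoichiometric O₂ = 5 × 324 = 1620 mol/s; O₂ fed = 1620 × 1.191 = 1929 mol/s.
N₂ fed = 1929 × 79/21 = 7258 mol/s.
Fuel reacted = 0.785 × 324 → ξ = 254.3 mol/s.
Outlet (n = n₀ + ν ξ):
  C₃H₈: 324 − 1(254.3) = 69.66
  O₂: 1929 − 5(254.3) = 657.7
  N₂: 7258 (inert)
  CO₂: 0 + 3(254.3) = 763
  H₂O: 0 + 4(254.3) = 1017

7260 mol/s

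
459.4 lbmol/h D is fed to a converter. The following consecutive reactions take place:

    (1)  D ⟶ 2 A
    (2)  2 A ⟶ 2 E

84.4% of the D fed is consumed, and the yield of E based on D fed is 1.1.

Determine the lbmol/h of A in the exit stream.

Conversion of D: D consumed = 1ξ₁ = 0.844 × 459.4 → ξ₁ = 387.7 lbmol/h.
Yield of E: 2ξ₂ / 459.4 = 1.1 → ξ₂ = 252.7 lbmol/h.
Outlet amounts (n = n₀ + Σ ν·ξ):
  D: 459.4 − 1(387.7) = 71.67
  A: 0 + 2(387.7) − 2(252.7) = 270.1
  E: 0 + 2(252.7) = 505.3

270 lbmol/h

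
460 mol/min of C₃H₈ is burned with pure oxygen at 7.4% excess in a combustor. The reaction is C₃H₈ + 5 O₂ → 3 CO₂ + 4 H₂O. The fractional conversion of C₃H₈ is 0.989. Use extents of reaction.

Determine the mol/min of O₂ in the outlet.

Stoichiometric O₂ = 5 × 460 = 2300 mol/min; O₂ fed = 2300 × 1.074 = 2470 mol/min.
Fuel reacted = 0.989 × 460 → ξ = 454.9 mol/min.
Outlet (n = n₀ + ν ξ):
  C₃H₈: 460 − 1(454.9) = 5.06
  O₂: 2470 − 5(454.9) = 195.5
  CO₂: 0 + 3(454.9) = 1365
  H₂O: 0 + 4(454.9) = 1820

196 mol/min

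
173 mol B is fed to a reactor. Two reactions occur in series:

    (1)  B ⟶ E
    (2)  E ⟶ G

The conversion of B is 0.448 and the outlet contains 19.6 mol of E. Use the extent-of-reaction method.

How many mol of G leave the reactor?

57.9 mol

Conversion of B: B consumed = 1ξ₁ = 0.448 × 173 → ξ₁ = 77.5 mol.
E balance: n_E = 0 + 1ξ₁ − 1ξ₂ = 19.6 → ξ₂ = (1·77.5 − 19.6)/1 = 57.9 mol.
Outlet amounts (n = n₀ + Σ ν·ξ):
  B: 173 − 1(77.5) = 95.5
  E: 0 + 1(77.5) − 1(57.9) = 19.6
  G: 0 + 1(57.9) = 57.9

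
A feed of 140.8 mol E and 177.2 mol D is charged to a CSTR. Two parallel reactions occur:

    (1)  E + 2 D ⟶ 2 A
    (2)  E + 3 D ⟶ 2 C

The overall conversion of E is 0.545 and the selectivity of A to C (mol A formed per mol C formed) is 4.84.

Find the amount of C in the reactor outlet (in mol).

Conversion of E: E consumed = 0.545 × 140.8 = 76.74 mol = 1ξ₁ + 1ξ₂.
Selectivity: 2ξ₁ / (2ξ₂) = 4.84 → ξ₁ = 4.84 ξ₂.
Substitute: (1·4.84 + 1) ξ₂ = 76.74 → ξ₂ = 13.14 mol, ξ₁ = 63.6 mol.
Outlet amounts (n = n₀ + Σ ν·ξ):
  E: 140.8 − 1(63.6) − 1(13.14) = 64.06
  D: 177.2 − 2(63.6) − 3(13.14) = 10.59
  A: 0 + 2(63.6) = 127.2
  C: 0 + 2(13.14) = 26.28

26.3 mol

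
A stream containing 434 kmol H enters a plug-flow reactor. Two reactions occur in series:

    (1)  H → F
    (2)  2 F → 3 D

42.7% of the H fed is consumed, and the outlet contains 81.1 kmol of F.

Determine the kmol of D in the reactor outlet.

Conversion of H: H consumed = 1ξ₁ = 0.427 × 434 → ξ₁ = 185.3 kmol.
F balance: n_F = 0 + 1ξ₁ − 2ξ₂ = 81.1 → ξ₂ = (1·185.3 − 81.1)/2 = 52.11 kmol.
Outlet amounts (n = n₀ + Σ ν·ξ):
  H: 434 − 1(185.3) = 248.7
  F: 0 + 1(185.3) − 2(52.11) = 81.1
  D: 0 + 3(52.11) = 156.3

156 kmol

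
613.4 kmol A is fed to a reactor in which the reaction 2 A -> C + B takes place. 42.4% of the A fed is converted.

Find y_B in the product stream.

0.212

A reacted = 0.424 × 613.4 = 260.1 kmol; ν_A = −2, so ξ = 260.1/2 = 130 kmol.
Outlet amounts (n = n₀ + ν ξ):
  A: 613.4 − 2(130) = 353.3
  C: 0 + 1(130) = 130
  B: 0 + 1(130) = 130
Total out = 613.4 kmol; y_B = 130 / 613.4 = 0.212.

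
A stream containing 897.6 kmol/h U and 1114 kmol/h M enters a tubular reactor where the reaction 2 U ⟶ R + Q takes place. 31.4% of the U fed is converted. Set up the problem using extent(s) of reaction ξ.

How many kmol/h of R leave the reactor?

U reacted = 0.314 × 897.6 = 281.8 kmol/h; ν_U = −2, so ξ = 281.8/2 = 140.9 kmol/h.
Outlet amounts (n = n₀ + ν ξ):
  U: 897.6 − 2(140.9) = 615.8
  R: 0 + 1(140.9) = 140.9
  Q: 0 + 1(140.9) = 140.9
  M: 1114 (inert)

141 kmol/h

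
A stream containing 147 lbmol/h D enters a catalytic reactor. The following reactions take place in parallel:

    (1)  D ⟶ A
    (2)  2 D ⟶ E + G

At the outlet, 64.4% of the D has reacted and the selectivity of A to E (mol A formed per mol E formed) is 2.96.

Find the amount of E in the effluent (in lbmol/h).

Conversion of D: D consumed = 0.644 × 147 = 94.67 lbmol/h = 1ξ₁ + 2ξ₂.
Selectivity: 1ξ₁ / (1ξ₂) = 2.96 → ξ₁ = 2.96 ξ₂.
Substitute: (1·2.96 + 2) ξ₂ = 94.67 → ξ₂ = 19.09 lbmol/h, ξ₁ = 56.5 lbmol/h.
Outlet amounts (n = n₀ + Σ ν·ξ):
  D: 147 − 1(56.5) − 2(19.09) = 52.33
  A: 0 + 1(56.5) = 56.5
  E: 0 + 1(19.09) = 19.09
  G: 0 + 1(19.09) = 19.09

19.1 lbmol/h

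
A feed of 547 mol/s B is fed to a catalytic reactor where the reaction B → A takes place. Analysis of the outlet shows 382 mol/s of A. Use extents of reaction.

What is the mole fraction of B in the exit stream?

For A: n = n₀ + 1ξ → 382 = 0 + 1ξ, giving ξ = 382 mol/s.
Outlet amounts (n = n₀ + ν ξ):
  B: 547 − 1(382) = 165
  A: 0 + 1(382) = 382
Total out = 547 mol/s; y_B = 165 / 547 = 0.3016.

0.302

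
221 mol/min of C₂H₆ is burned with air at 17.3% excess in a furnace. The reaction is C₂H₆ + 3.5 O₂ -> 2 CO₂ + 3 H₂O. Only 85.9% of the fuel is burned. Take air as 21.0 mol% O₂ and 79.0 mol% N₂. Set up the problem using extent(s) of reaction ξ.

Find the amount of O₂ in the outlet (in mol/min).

Stoichiometric O₂ = 3.5 × 221 = 773.5 mol/min; O₂ fed = 773.5 × 1.173 = 907.3 mol/min.
N₂ fed = 907.3 × 79/21 = 3413 mol/min.
Fuel reacted = 0.859 × 221 → ξ = 189.8 mol/min.
Outlet (n = n₀ + ν ξ):
  C₂H₆: 221 − 1(189.8) = 31.16
  O₂: 907.3 − 3.5(189.8) = 242.9
  N₂: 3413 (inert)
  CO₂: 0 + 2(189.8) = 379.7
  H₂O: 0 + 3(189.8) = 569.5

243 mol/min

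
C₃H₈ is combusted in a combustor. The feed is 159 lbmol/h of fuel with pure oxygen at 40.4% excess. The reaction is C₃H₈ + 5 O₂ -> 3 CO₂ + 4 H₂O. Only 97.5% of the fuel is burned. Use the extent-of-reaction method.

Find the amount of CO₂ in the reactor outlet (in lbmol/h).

Stoichiometric O₂ = 5 × 159 = 795 lbmol/h; O₂ fed = 795 × 1.404 = 1116 lbmol/h.
Fuel reacted = 0.975 × 159 → ξ = 155 lbmol/h.
Outlet (n = n₀ + ν ξ):
  C₃H₈: 159 − 1(155) = 3.975
  O₂: 1116 − 5(155) = 341.1
  CO₂: 0 + 3(155) = 465.1
  H₂O: 0 + 4(155) = 620.1

465 lbmol/h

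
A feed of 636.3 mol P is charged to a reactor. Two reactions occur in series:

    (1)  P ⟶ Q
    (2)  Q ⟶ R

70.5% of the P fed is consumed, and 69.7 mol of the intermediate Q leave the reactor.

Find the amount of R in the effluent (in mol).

Conversion of P: P consumed = 1ξ₁ = 0.705 × 636.3 → ξ₁ = 448.6 mol.
Q balance: n_Q = 0 + 1ξ₁ − 1ξ₂ = 69.7 → ξ₂ = (1·448.6 − 69.7)/1 = 378.9 mol.
Outlet amounts (n = n₀ + Σ ν·ξ):
  P: 636.3 − 1(448.6) = 187.7
  Q: 0 + 1(448.6) − 1(378.9) = 69.7
  R: 0 + 1(378.9) = 378.9

379 mol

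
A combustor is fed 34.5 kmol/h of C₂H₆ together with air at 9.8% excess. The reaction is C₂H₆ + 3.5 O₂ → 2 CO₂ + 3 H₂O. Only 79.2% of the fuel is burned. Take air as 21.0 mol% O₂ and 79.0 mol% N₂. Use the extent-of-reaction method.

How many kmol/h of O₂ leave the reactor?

Stoichiometric O₂ = 3.5 × 34.5 = 120.8 kmol/h; O₂ fed = 120.8 × 1.098 = 132.6 kmol/h.
N₂ fed = 132.6 × 79/21 = 498.8 kmol/h.
Fuel reacted = 0.792 × 34.5 → ξ = 27.32 kmol/h.
Outlet (n = n₀ + ν ξ):
  C₂H₆: 34.5 − 1(27.32) = 7.176
  O₂: 132.6 − 3.5(27.32) = 36.95
  N₂: 498.8 (inert)
  CO₂: 0 + 2(27.32) = 54.65
  H₂O: 0 + 3(27.32) = 81.97

36.9 kmol/h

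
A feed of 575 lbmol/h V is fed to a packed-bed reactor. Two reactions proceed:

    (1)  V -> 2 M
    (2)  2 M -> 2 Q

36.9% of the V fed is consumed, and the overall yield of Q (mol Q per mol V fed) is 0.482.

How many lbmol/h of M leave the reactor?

147 lbmol/h

Conversion of V: V consumed = 1ξ₁ = 0.369 × 575 → ξ₁ = 212.2 lbmol/h.
Yield of Q: 2ξ₂ / 575 = 0.482 → ξ₂ = 138.6 lbmol/h.
Outlet amounts (n = n₀ + Σ ν·ξ):
  V: 575 − 1(212.2) = 362.8
  M: 0 + 2(212.2) − 2(138.6) = 147.2
  Q: 0 + 2(138.6) = 277.1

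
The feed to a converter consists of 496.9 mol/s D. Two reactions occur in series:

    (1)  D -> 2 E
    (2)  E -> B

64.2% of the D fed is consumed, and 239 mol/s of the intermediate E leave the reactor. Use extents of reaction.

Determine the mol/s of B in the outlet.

399 mol/s

Conversion of D: D consumed = 1ξ₁ = 0.642 × 496.9 → ξ₁ = 319 mol/s.
E balance: n_E = 0 + 2ξ₁ − 1ξ₂ = 239 → ξ₂ = (2·319 − 239)/1 = 399 mol/s.
Outlet amounts (n = n₀ + Σ ν·ξ):
  D: 496.9 − 1(319) = 177.9
  E: 0 + 2(319) − 1(399) = 239
  B: 0 + 1(399) = 399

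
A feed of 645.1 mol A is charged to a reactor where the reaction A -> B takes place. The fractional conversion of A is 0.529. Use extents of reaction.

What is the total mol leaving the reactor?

645 mol

A reacted = 0.529 × 645.1 = 341.3 mol; ν_A = −1, so ξ = 341.3/1 = 341.3 mol.
Outlet amounts (n = n₀ + ν ξ):
  A: 645.1 − 1(341.3) = 303.8
  B: 0 + 1(341.3) = 341.3
Total out = 303.8 + 341.3 = 645.1 mol.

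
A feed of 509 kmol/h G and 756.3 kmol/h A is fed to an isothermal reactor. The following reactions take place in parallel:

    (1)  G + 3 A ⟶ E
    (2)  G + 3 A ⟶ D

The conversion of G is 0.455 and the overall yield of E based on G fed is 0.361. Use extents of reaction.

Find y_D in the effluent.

Yield of E: 1ξ₁ / 509 = 0.361 → ξ₁ = 183.7 kmol/h.
Conversion of G: 1ξ₁ + 1ξ₂ = 0.455 × 509 = 231.6 → ξ₂ = 47.85 kmol/h.
Outlet amounts (n = n₀ + Σ ν·ξ):
  G: 509 − 1(183.7) − 1(47.85) = 277.4
  A: 756.3 − 3(183.7) − 3(47.85) = 61.51
  E: 0 + 1(183.7) = 183.7
  D: 0 + 1(47.85) = 47.85
Total out = 570.5 kmol/h; y_D = 47.85 / 570.5 = 0.08386.

0.0839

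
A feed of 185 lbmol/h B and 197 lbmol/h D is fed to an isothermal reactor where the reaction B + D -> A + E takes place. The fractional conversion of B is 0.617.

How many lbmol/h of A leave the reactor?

B reacted = 0.617 × 185 = 114.1 lbmol/h; ν_B = −1, so ξ = 114.1/1 = 114.1 lbmol/h.
Outlet amounts (n = n₀ + ν ξ):
  B: 185 − 1(114.1) = 70.86
  D: 197 − 1(114.1) = 82.86
  A: 0 + 1(114.1) = 114.1
  E: 0 + 1(114.1) = 114.1

114 lbmol/h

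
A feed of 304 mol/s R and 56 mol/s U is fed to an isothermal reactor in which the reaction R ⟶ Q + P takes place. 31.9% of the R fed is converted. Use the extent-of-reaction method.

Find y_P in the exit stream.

0.212

R reacted = 0.319 × 304 = 96.98 mol/s; ν_R = −1, so ξ = 96.98/1 = 96.98 mol/s.
Outlet amounts (n = n₀ + ν ξ):
  R: 304 − 1(96.98) = 207
  Q: 0 + 1(96.98) = 96.98
  P: 0 + 1(96.98) = 96.98
  U: 56 (inert)
Total out = 457 mol/s; y_P = 96.98 / 457 = 0.2122.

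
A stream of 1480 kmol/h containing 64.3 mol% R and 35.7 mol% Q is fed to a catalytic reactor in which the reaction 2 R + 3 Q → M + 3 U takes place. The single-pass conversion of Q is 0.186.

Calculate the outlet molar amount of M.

32.8 kmol/h

Q reacted = 0.186 × 528.4 = 98.27 kmol/h; ν_Q = −3, so ξ = 98.27/3 = 32.76 kmol/h.
Outlet amounts (n = n₀ + ν ξ):
  R: 951.6 − 2(32.76) = 886.1
  Q: 528.4 − 3(32.76) = 430.1
  M: 0 + 1(32.76) = 32.76
  U: 0 + 3(32.76) = 98.27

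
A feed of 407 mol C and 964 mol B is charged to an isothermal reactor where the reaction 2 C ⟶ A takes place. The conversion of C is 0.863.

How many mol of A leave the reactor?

C reacted = 0.863 × 407 = 351.2 mol; ν_C = −2, so ξ = 351.2/2 = 175.6 mol.
Outlet amounts (n = n₀ + ν ξ):
  C: 407 − 2(175.6) = 55.76
  A: 0 + 1(175.6) = 175.6
  B: 964 (inert)

176 mol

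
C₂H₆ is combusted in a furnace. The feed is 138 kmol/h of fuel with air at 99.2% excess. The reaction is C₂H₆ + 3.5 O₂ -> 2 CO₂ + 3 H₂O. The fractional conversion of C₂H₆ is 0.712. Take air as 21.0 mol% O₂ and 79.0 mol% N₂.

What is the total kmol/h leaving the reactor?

4770 kmol/h

Stoichiometric O₂ = 3.5 × 138 = 483 kmol/h; O₂ fed = 483 × 1.992 = 962.1 kmol/h.
N₂ fed = 962.1 × 79/21 = 3619 kmol/h.
Fuel reacted = 0.712 × 138 → ξ = 98.26 kmol/h.
Outlet (n = n₀ + ν ξ):
  C₂H₆: 138 − 1(98.26) = 39.74
  O₂: 962.1 − 3.5(98.26) = 618.2
  N₂: 3619 (inert)
  CO₂: 0 + 2(98.26) = 196.5
  H₂O: 0 + 3(98.26) = 294.8
Total out = 39.74 + 618.2 + 3619 + 196.5 + 294.8 = 4769 kmol/h.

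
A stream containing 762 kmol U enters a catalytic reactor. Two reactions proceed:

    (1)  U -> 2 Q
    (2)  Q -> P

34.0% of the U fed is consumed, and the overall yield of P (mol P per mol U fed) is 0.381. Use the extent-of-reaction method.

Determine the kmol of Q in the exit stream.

228 kmol

Conversion of U: U consumed = 1ξ₁ = 0.34 × 762 → ξ₁ = 259.1 kmol.
Yield of P: 1ξ₂ / 762 = 0.381 → ξ₂ = 290.3 kmol.
Outlet amounts (n = n₀ + Σ ν·ξ):
  U: 762 − 1(259.1) = 502.9
  Q: 0 + 2(259.1) − 1(290.3) = 227.8
  P: 0 + 1(290.3) = 290.3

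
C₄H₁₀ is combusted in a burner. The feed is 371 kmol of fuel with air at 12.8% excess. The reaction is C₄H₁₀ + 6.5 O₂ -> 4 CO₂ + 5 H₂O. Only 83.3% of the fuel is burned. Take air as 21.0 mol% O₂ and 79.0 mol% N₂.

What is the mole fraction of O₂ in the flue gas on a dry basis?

0.0581

Stoichiometric O₂ = 6.5 × 371 = 2412 kmol; O₂ fed = 2412 × 1.128 = 2720 kmol.
N₂ fed = 2720 × 79/21 = 10230 kmol.
Fuel reacted = 0.833 × 371 → ξ = 309 kmol.
Outlet (n = n₀ + ν ξ):
  C₄H₁₀: 371 − 1(309) = 61.96
  O₂: 2720 − 6.5(309) = 711.4
  N₂: 10230 (inert)
  CO₂: 0 + 4(309) = 1236
  H₂O: 0 + 5(309) = 1545
Dry total = 12240 kmol; y_O₂ (dry) = 711.4 / 12240 = 0.05811.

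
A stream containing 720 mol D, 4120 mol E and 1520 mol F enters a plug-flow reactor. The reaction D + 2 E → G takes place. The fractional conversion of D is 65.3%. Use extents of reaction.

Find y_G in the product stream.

D reacted = 0.653 × 720 = 470.2 mol; ν_D = −1, so ξ = 470.2/1 = 470.2 mol.
Outlet amounts (n = n₀ + ν ξ):
  D: 720 − 1(470.2) = 249.8
  E: 4120 − 2(470.2) = 3180
  G: 0 + 1(470.2) = 470.2
  F: 1520 (inert)
Total out = 5420 mol; y_G = 470.2 / 5420 = 0.08675.

0.0868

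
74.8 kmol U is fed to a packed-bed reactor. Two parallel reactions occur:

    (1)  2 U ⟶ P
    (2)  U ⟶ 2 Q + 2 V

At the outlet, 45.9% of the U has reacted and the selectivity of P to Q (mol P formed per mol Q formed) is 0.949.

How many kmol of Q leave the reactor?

Conversion of U: U consumed = 0.459 × 74.8 = 34.33 kmol = 2ξ₁ + 1ξ₂.
Selectivity: 1ξ₁ / (2ξ₂) = 0.949 → ξ₁ = 1.898 ξ₂.
Substitute: (2·1.898 + 1) ξ₂ = 34.33 → ξ₂ = 7.159 kmol, ξ₁ = 13.59 kmol.
Outlet amounts (n = n₀ + Σ ν·ξ):
  U: 74.8 − 2(13.59) − 1(7.159) = 40.47
  P: 0 + 1(13.59) = 13.59
  Q: 0 + 2(7.159) = 14.32
  V: 0 + 2(7.159) = 14.32

14.3 kmol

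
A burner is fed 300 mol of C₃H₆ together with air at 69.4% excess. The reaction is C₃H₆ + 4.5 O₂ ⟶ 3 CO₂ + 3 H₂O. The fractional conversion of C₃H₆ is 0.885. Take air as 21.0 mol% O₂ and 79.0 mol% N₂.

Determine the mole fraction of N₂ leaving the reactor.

Stoichiometric O₂ = 4.5 × 300 = 1350 mol; O₂ fed = 1350 × 1.694 = 2287 mol.
N₂ fed = 2287 × 79/21 = 8603 mol.
Fuel reacted = 0.885 × 300 → ξ = 265.5 mol.
Outlet (n = n₀ + ν ξ):
  C₃H₆: 300 − 1(265.5) = 34.5
  O₂: 2287 − 4.5(265.5) = 1092
  N₂: 8603 (inert)
  CO₂: 0 + 3(265.5) = 796.5
  H₂O: 0 + 3(265.5) = 796.5
Total out = 11320 mol; y_N₂ = 8603 / 11320 = 0.7598.

0.76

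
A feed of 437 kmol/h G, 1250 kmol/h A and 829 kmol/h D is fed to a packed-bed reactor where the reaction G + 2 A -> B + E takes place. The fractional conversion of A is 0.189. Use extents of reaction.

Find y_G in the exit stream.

0.133

A reacted = 0.189 × 1250 = 236.2 kmol/h; ν_A = −2, so ξ = 236.2/2 = 118.1 kmol/h.
Outlet amounts (n = n₀ + ν ξ):
  G: 437 − 1(118.1) = 318.9
  A: 1250 − 2(118.1) = 1014
  B: 0 + 1(118.1) = 118.1
  E: 0 + 1(118.1) = 118.1
  D: 829 (inert)
Total out = 2398 kmol/h; y_G = 318.9 / 2398 = 0.133.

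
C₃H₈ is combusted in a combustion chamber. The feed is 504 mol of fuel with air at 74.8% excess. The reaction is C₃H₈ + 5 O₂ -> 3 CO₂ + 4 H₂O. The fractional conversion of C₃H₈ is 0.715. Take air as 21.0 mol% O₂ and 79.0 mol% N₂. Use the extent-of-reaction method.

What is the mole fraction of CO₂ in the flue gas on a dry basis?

Stoichiometric O₂ = 5 × 504 = 2520 mol; O₂ fed = 2520 × 1.748 = 4405 mol.
N₂ fed = 4405 × 79/21 = 16570 mol.
Fuel reacted = 0.715 × 504 → ξ = 360.4 mol.
Outlet (n = n₀ + ν ξ):
  C₃H₈: 504 − 1(360.4) = 143.6
  O₂: 4405 − 5(360.4) = 2603
  N₂: 16570 (inert)
  CO₂: 0 + 3(360.4) = 1081
  H₂O: 0 + 4(360.4) = 1441
Dry total = 20400 mol; y_CO₂ (dry) = 1081 / 20400 = 0.053.

0.053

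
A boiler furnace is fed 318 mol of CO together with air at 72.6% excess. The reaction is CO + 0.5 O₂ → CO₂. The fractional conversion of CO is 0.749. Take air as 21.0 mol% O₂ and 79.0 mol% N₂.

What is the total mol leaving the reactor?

Stoichiometric O₂ = 0.5 × 318 = 159 mol; O₂ fed = 159 × 1.726 = 274.4 mol.
N₂ fed = 274.4 × 79/21 = 1032 mol.
Fuel reacted = 0.749 × 318 → ξ = 238.2 mol.
Outlet (n = n₀ + ν ξ):
  CO: 318 − 1(238.2) = 79.82
  O₂: 274.4 − 0.5(238.2) = 155.3
  N₂: 1032 (inert)
  CO₂: 0 + 1(238.2) = 238.2
Total out = 79.82 + 155.3 + 1032 + 238.2 = 1506 mol.

1510 mol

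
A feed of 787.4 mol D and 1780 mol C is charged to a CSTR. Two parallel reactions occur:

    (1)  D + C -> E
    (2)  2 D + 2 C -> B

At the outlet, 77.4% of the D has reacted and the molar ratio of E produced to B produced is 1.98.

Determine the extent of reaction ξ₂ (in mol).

Conversion of D: D consumed = 0.774 × 787.4 = 609.4 mol = 1ξ₁ + 2ξ₂.
Selectivity: 1ξ₁ / (1ξ₂) = 1.98 → ξ₁ = 1.98 ξ₂.
Substitute: (1·1.98 + 2) ξ₂ = 609.4 → ξ₂ = 153.1 mol, ξ₁ = 303.2 mol.
Outlet amounts (n = n₀ + Σ ν·ξ):
  D: 787.4 − 1(303.2) − 2(153.1) = 178
  C: 1780 − 1(303.2) − 2(153.1) = 1171
  E: 0 + 1(303.2) = 303.2
  B: 0 + 1(153.1) = 153.1

ξ₂ = 153 mol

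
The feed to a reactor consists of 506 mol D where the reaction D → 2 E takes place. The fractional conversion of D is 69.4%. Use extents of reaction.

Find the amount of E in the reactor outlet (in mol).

702 mol

D reacted = 0.694 × 506 = 351.2 mol; ν_D = −1, so ξ = 351.2/1 = 351.2 mol.
Outlet amounts (n = n₀ + ν ξ):
  D: 506 − 1(351.2) = 154.8
  E: 0 + 2(351.2) = 702.3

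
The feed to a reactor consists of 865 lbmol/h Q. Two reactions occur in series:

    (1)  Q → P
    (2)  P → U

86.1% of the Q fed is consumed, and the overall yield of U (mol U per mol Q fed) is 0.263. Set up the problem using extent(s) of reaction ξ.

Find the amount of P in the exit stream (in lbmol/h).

Conversion of Q: Q consumed = 1ξ₁ = 0.861 × 865 → ξ₁ = 744.8 lbmol/h.
Yield of U: 1ξ₂ / 865 = 0.263 → ξ₂ = 227.5 lbmol/h.
Outlet amounts (n = n₀ + Σ ν·ξ):
  Q: 865 − 1(744.8) = 120.2
  P: 0 + 1(744.8) − 1(227.5) = 517.3
  U: 0 + 1(227.5) = 227.5

517 lbmol/h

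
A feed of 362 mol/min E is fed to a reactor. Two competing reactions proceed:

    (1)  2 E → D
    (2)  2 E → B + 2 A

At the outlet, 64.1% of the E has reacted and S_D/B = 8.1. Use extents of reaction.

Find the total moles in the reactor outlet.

271 mol/min

Conversion of E: E consumed = 0.641 × 362 = 232 mol/min = 2ξ₁ + 2ξ₂.
Selectivity: 1ξ₁ / (1ξ₂) = 8.1 → ξ₁ = 8.1 ξ₂.
Substitute: (2·8.1 + 2) ξ₂ = 232 → ξ₂ = 12.75 mol/min, ξ₁ = 103.3 mol/min.
Outlet amounts (n = n₀ + Σ ν·ξ):
  E: 362 − 2(103.3) − 2(12.75) = 130
  D: 0 + 1(103.3) = 103.3
  B: 0 + 1(12.75) = 12.75
  A: 0 + 2(12.75) = 25.5
Total out = 130 + 103.3 + 12.75 + 25.5 = 271.5 mol/min.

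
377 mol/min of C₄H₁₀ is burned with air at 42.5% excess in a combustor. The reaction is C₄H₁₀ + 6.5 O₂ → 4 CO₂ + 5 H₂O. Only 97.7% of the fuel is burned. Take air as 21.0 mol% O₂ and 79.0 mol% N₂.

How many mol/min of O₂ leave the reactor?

1100 mol/min

Stoichiometric O₂ = 6.5 × 377 = 2450 mol/min; O₂ fed = 2450 × 1.425 = 3492 mol/min.
N₂ fed = 3492 × 79/21 = 13140 mol/min.
Fuel reacted = 0.977 × 377 → ξ = 368.3 mol/min.
Outlet (n = n₀ + ν ξ):
  C₄H₁₀: 377 − 1(368.3) = 8.671
  O₂: 3492 − 6.5(368.3) = 1098
  N₂: 13140 (inert)
  CO₂: 0 + 4(368.3) = 1473
  H₂O: 0 + 5(368.3) = 1842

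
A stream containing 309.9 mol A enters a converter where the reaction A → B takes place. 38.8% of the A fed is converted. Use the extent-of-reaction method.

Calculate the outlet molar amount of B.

A reacted = 0.388 × 309.9 = 120.2 mol; ν_A = −1, so ξ = 120.2/1 = 120.2 mol.
Outlet amounts (n = n₀ + ν ξ):
  A: 309.9 − 1(120.2) = 189.7
  B: 0 + 1(120.2) = 120.2

120 mol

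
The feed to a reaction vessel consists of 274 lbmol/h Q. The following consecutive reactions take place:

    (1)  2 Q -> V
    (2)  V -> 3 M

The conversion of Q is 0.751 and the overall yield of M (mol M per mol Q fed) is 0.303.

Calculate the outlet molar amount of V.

75.2 lbmol/h

Conversion of Q: Q consumed = 2ξ₁ = 0.751 × 274 → ξ₁ = 102.9 lbmol/h.
Yield of M: 3ξ₂ / 274 = 0.303 → ξ₂ = 27.67 lbmol/h.
Outlet amounts (n = n₀ + Σ ν·ξ):
  Q: 274 − 2(102.9) = 68.23
  V: 0 + 1(102.9) − 1(27.67) = 75.21
  M: 0 + 3(27.67) = 83.02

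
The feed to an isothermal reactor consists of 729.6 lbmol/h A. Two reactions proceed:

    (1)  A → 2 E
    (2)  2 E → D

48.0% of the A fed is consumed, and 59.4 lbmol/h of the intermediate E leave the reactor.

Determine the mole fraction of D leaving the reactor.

0.422

Conversion of A: A consumed = 1ξ₁ = 0.48 × 729.6 → ξ₁ = 350.2 lbmol/h.
E balance: n_E = 0 + 2ξ₁ − 2ξ₂ = 59.4 → ξ₂ = (2·350.2 − 59.4)/2 = 320.5 lbmol/h.
Outlet amounts (n = n₀ + Σ ν·ξ):
  A: 729.6 − 1(350.2) = 379.4
  E: 0 + 2(350.2) − 2(320.5) = 59.4
  D: 0 + 1(320.5) = 320.5
Total out = 759.3 lbmol/h; y_D = 320.5 / 759.3 = 0.4221.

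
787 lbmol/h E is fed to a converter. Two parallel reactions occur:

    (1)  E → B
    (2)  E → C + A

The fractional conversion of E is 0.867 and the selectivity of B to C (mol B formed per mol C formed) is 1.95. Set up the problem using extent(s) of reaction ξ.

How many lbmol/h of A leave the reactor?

Conversion of E: E consumed = 0.867 × 787 = 682.3 lbmol/h = 1ξ₁ + 1ξ₂.
Selectivity: 1ξ₁ / (1ξ₂) = 1.95 → ξ₁ = 1.95 ξ₂.
Substitute: (1·1.95 + 1) ξ₂ = 682.3 → ξ₂ = 231.3 lbmol/h, ξ₁ = 451 lbmol/h.
Outlet amounts (n = n₀ + Σ ν·ξ):
  E: 787 − 1(451) − 1(231.3) = 104.7
  B: 0 + 1(451) = 451
  C: 0 + 1(231.3) = 231.3
  A: 0 + 1(231.3) = 231.3

231 lbmol/h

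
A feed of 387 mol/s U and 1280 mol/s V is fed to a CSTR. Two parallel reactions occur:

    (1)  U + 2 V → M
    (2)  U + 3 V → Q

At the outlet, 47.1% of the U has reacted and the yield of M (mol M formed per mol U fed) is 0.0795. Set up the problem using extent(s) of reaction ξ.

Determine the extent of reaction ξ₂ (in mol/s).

Yield of M: 1ξ₁ / 387 = 0.0795 → ξ₁ = 30.77 mol/s.
Conversion of U: 1ξ₁ + 1ξ₂ = 0.471 × 387 = 182.3 → ξ₂ = 151.5 mol/s.
Outlet amounts (n = n₀ + Σ ν·ξ):
  U: 387 − 1(30.77) − 1(151.5) = 204.7
  V: 1280 − 2(30.77) − 3(151.5) = 763.9
  M: 0 + 1(30.77) = 30.77
  Q: 0 + 1(151.5) = 151.5

ξ₂ = 152 mol/s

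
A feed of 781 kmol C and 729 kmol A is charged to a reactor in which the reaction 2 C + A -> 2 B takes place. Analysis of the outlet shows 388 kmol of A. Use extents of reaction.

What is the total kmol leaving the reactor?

1170 kmol

For A: n = n₀ − 1ξ → 388 = 729 − 1ξ, giving ξ = 341 kmol.
Outlet amounts (n = n₀ + ν ξ):
  C: 781 − 2(341) = 99
  A: 729 − 1(341) = 388
  B: 0 + 2(341) = 682
Total out = 99 + 388 + 682 = 1169 kmol.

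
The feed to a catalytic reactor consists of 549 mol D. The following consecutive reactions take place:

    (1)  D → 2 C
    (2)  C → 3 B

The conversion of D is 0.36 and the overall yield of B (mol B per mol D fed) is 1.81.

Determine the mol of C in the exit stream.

Conversion of D: D consumed = 1ξ₁ = 0.36 × 549 → ξ₁ = 197.6 mol.
Yield of B: 3ξ₂ / 549 = 1.81 → ξ₂ = 331.2 mol.
Outlet amounts (n = n₀ + Σ ν·ξ):
  D: 549 − 1(197.6) = 351.4
  C: 0 + 2(197.6) − 1(331.2) = 64.05
  B: 0 + 3(331.2) = 993.7

64 mol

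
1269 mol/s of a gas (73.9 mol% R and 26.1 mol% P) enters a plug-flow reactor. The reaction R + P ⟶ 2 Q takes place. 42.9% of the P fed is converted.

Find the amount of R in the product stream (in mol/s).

P reacted = 0.429 × 331.2 = 142.1 mol/s; ν_P = −1, so ξ = 142.1/1 = 142.1 mol/s.
Outlet amounts (n = n₀ + ν ξ):
  R: 937.8 − 1(142.1) = 795.7
  P: 331.2 − 1(142.1) = 189.1
  Q: 0 + 2(142.1) = 284.2

796 mol/s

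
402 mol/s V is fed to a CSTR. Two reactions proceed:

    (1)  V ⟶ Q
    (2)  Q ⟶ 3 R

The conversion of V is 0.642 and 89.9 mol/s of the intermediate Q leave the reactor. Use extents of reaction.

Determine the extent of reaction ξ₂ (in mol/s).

ξ₂ = 168 mol/s

Conversion of V: V consumed = 1ξ₁ = 0.642 × 402 → ξ₁ = 258.1 mol/s.
Q balance: n_Q = 0 + 1ξ₁ − 1ξ₂ = 89.9 → ξ₂ = (1·258.1 − 89.9)/1 = 168.2 mol/s.
Outlet amounts (n = n₀ + Σ ν·ξ):
  V: 402 − 1(258.1) = 143.9
  Q: 0 + 1(258.1) − 1(168.2) = 89.9
  R: 0 + 3(168.2) = 504.6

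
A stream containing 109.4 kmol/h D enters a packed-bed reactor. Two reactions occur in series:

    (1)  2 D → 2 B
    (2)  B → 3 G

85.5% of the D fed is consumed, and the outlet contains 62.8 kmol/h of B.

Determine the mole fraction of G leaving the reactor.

Conversion of D: D consumed = 2ξ₁ = 0.855 × 109.4 → ξ₁ = 46.77 kmol/h.
B balance: n_B = 0 + 2ξ₁ − 1ξ₂ = 62.8 → ξ₂ = (2·46.77 − 62.8)/1 = 30.74 kmol/h.
Outlet amounts (n = n₀ + Σ ν·ξ):
  D: 109.4 − 2(46.77) = 15.86
  B: 0 + 2(46.77) − 1(30.74) = 62.8
  G: 0 + 3(30.74) = 92.21
Total out = 170.9 kmol/h; y_G = 92.21 / 170.9 = 0.5396.

0.54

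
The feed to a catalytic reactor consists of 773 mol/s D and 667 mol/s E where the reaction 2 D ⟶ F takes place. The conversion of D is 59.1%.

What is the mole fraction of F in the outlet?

0.189

D reacted = 0.591 × 773 = 456.8 mol/s; ν_D = −2, so ξ = 456.8/2 = 228.4 mol/s.
Outlet amounts (n = n₀ + ν ξ):
  D: 773 − 2(228.4) = 316.2
  F: 0 + 1(228.4) = 228.4
  E: 667 (inert)
Total out = 1212 mol/s; y_F = 228.4 / 1212 = 0.1885.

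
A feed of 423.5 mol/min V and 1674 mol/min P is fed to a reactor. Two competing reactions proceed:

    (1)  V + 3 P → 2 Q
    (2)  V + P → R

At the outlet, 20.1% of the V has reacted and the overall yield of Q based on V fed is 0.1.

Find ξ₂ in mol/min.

Yield of Q: 2ξ₁ / 423.5 = 0.1 → ξ₁ = 21.18 mol/min.
Conversion of V: 1ξ₁ + 1ξ₂ = 0.201 × 423.5 = 85.12 → ξ₂ = 63.95 mol/min.
Outlet amounts (n = n₀ + Σ ν·ξ):
  V: 423.5 − 1(21.18) − 1(63.95) = 338.4
  P: 1674 − 3(21.18) − 1(63.95) = 1547
  Q: 0 + 2(21.18) = 42.35
  R: 0 + 1(63.95) = 63.95

ξ₂ = 63.9 mol/min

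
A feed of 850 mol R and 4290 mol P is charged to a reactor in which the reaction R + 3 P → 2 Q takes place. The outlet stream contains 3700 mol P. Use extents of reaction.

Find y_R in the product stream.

For P: n = n₀ − 3ξ → 3700 = 4290 − 3ξ, giving ξ = 196.7 mol.
Outlet amounts (n = n₀ + ν ξ):
  R: 850 − 1(196.7) = 653.3
  P: 4290 − 3(196.7) = 3700
  Q: 0 + 2(196.7) = 393.3
Total out = 4747 mol; y_R = 653.3 / 4747 = 0.1376.

0.138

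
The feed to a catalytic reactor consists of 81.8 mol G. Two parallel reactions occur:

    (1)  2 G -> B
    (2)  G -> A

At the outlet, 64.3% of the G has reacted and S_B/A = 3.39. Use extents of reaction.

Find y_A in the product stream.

0.115

Conversion of G: G consumed = 0.643 × 81.8 = 52.6 mol = 2ξ₁ + 1ξ₂.
Selectivity: 1ξ₁ / (1ξ₂) = 3.39 → ξ₁ = 3.39 ξ₂.
Substitute: (2·3.39 + 1) ξ₂ = 52.6 → ξ₂ = 6.761 mol, ξ₁ = 22.92 mol.
Outlet amounts (n = n₀ + Σ ν·ξ):
  G: 81.8 − 2(22.92) − 1(6.761) = 29.2
  B: 0 + 1(22.92) = 22.92
  A: 0 + 1(6.761) = 6.761
Total out = 58.88 mol; y_A = 6.761 / 58.88 = 0.1148.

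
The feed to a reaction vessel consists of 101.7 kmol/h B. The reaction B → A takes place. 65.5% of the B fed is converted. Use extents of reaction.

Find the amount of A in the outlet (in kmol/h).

66.6 kmol/h

B reacted = 0.655 × 101.7 = 66.61 kmol/h; ν_B = −1, so ξ = 66.61/1 = 66.61 kmol/h.
Outlet amounts (n = n₀ + ν ξ):
  B: 101.7 − 1(66.61) = 35.09
  A: 0 + 1(66.61) = 66.61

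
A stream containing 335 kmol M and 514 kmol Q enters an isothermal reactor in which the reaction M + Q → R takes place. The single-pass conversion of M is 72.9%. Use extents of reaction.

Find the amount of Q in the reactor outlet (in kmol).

270 kmol

M reacted = 0.729 × 335 = 244.2 kmol; ν_M = −1, so ξ = 244.2/1 = 244.2 kmol.
Outlet amounts (n = n₀ + ν ξ):
  M: 335 − 1(244.2) = 90.78
  Q: 514 − 1(244.2) = 269.8
  R: 0 + 1(244.2) = 244.2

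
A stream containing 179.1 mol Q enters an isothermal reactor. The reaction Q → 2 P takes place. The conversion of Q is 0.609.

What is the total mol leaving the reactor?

288 mol

Q reacted = 0.609 × 179.1 = 109.1 mol; ν_Q = −1, so ξ = 109.1/1 = 109.1 mol.
Outlet amounts (n = n₀ + ν ξ):
  Q: 179.1 − 1(109.1) = 70.03
  P: 0 + 2(109.1) = 218.1
Total out = 70.03 + 218.1 = 288.2 mol.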